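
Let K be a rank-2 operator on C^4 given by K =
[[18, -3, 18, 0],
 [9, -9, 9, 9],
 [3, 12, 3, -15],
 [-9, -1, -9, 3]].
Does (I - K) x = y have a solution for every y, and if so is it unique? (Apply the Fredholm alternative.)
(I - K) is invertible (det(I - K) = -374 ≠ 0), so for every y in C^4 the equation (I - K) x = y has a unique solution.

K has rank 2 and factors as K = U V^T = u1 v1^T + u2 v2^T with u1 = (-3, 0, -3, 2), v1 = (-3, -2, -3, 3), u2 = (-3, -3, 2, 1), v2 = (-3, 3, -3, -3) (multiplying out reproduces the displayed K). The nonzero eigenvalues of U V^T coincide with those of the 2 x 2 matrix G = V^T U = [[v1·u1, v1·u2], [v2·u1, v2·u2]] = [[24, 12], [12, -9]], and by the Sylvester determinant identity det(I_4 - U V^T) = det(I_2 - V^T U) = det([[-23, -12], [-12, 10]]) = (-23)(10) - (-12)(-12) = -374. (Direct check: I - K =
[[-17, 3, -18, 0],
 [-9, 10, -9, -9],
 [-3, -12, -2, 15],
 [9, 1, 9, -2]]
has determinant -374.) The finite-dimensional Fredholm alternative says: either (I - K) is invertible, or ker(I - K) ≠ {0} and then range(I - K) = ker((I - K)^*)^⊥, with dim ker(I - K) = dim ker((I - K)^*). Since det(I - K) ≠ 0, 1 is not an eigenvalue of K and ker(I - K) = {0}, so we are in the first case: for every y there is a unique x = (I - K)^(-1) y. (Explicitly, by the Woodbury identity, (I - U V^T)^(-1) = I + U (I_2 - G)^(-1) V^T.)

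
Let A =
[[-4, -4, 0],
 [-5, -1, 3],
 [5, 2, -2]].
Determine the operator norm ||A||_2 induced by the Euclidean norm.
||A||_2 ≈ 9.4988 (= sqrt(largest eigenvalue of A^T A))

||A||_2 = sigma_max(A) = sqrt(lambda_max(A^T A)). Form the symmetric matrix M = A^T A =
[[66, 31, -25],
 [31, 21, -7],
 [-25, -7, 13]].
Its characteristic polynomial (trace, sum of principal 2x2 minors, determinant of M give the coefficients) is
  p(λ) = det(λ I - M) = λ^3 - 100λ^2 + 882λ - 16.
No integer candidate from the rational root theorem (±divisors of 16) is a root, so the roots are irrational. The cubic discriminant is Δ = 4996118816 > 0, so there are three distinct real roots. p(0) = -16 and p(1) = 767 have opposite signs, so a root lies in (0, 1); Newton's method refines it to λ ≈ 0.0182. p(9) = 551 and p(10) = -196 have opposite signs, so a root lies in (9, 10); Newton's method refines it to λ ≈ 9.7552. p(90) = -1636 and p(91) = 5717 have opposite signs, so a root lies in (90, 91); Newton's method refines it to λ ≈ 90.2266. Check (Vieta): the three roots sum to 100, matching tr M = 100.
So the eigenvalues of A^T A are ≈ 0.0182, 9.7552, 90.2266 (all ≥ 0, as they must be for A^T A). The largest is λ_max ≈ 90.2266, hence ||A||_2 = sqrt(λ_max) ≈ 9.4988.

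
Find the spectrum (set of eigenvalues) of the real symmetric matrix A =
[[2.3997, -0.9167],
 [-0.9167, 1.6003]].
sigma(A) ≈ {1, 3}

A is real symmetric, so its spectrum consists of real eigenvalues. Expanding the characteristic polynomial of the displayed matrix gives
  det(λ I - A) = p(λ) = λ^2 + (-4)λ + (3).
Solving p(λ) = 0 yields eigenvalues ≈ 1, 3. (A is shown rounded to 4 decimals, so these recover the underlying integer eigenvalues to within that precision.)
Verification: the trace of A = 4 equals the sum of eigenvalues 4, and det(A) ≈ 2.9999 matches the eigenvalue product 3.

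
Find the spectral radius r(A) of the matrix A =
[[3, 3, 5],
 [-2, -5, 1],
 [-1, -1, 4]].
r(A) ≈ 3.981

The eigenvalues of A are the roots of its characteristic polynomial. With M = A (coefficients from the trace, the sum of principal 2x2 minors, and det A):
  p(λ) = det(λ I - M) = λ^3 - 2λ^2 - 11λ + 51.
No integer candidate from the rational root theorem (±divisors of 51) is a root, so the roots are irrational. The cubic discriminant is Δ = -42591 < 0, so there is one real root and a complex-conjugate pair. p(-4) = -1 and p(-3) = 39 have opposite signs, so a root lies in (-4, -3); Newton's method refines it to λ ≈ -3.981. Dividing out (λ - (-3.981)) leaves approximately λ^2 - 5.981λ + 12.8107. For λ^2 - 5.981λ + 12.8107 the discriminant is -15.4701. It is negative, so the remaining roots are the complex-conjugate pair λ ≈ 2.9905 ± 1.9666i. Their product equals the constant term, so |λ|^2 ≈ 12.8107 and |λ| ≈ 3.5792.
Thus the eigenvalues (to 4 decimals) are -3.981 (modulus 3.981); 2.9905 ± 1.9666i (modulus 3.5792). The spectral radius is the largest modulus: r(A) ≈ 3.981. (Cross-check: r(A) ≤ ||A||_2 ≈ 7.4035; equality holds whenever A is normal, though it can also hold for some non-normal A.)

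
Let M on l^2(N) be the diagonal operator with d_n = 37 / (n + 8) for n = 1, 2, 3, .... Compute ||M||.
||M|| = 37/9 (attained at n = 1)

For M diagonal, ||M|| = sup_n |d_n| = sup_n 37/(n + 8). This is positive and strictly decreasing in n, so the supremum is attained at n = 1: d_1 = 37/(1 + 8) = 37/9. Hence ||M|| = 37/9.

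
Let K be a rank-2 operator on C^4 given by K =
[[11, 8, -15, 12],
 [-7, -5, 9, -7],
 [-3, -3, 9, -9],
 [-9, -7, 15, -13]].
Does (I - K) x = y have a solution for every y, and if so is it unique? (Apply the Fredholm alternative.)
(I - K) is invertible (det(I - K) = 35 ≠ 0), so for every y in C^4 the equation (I - K) x = y has a unique solution.

K has rank 2 and factors as K = U V^T = u1 v1^T + u2 v2^T with u1 = (-3, 2, 0, 2), v1 = (-3, -2, 3, -2), u2 = (2, -1, -3, -3), v2 = (1, 1, -3, 3) (multiplying out reproduces the displayed K). The nonzero eigenvalues of U V^T coincide with those of the 2 x 2 matrix G = V^T U = [[v1·u1, v1·u2], [v2·u1, v2·u2]] = [[1, -7], [5, 1]], and by the Sylvester determinant identity det(I_4 - U V^T) = det(I_2 - V^T U) = det([[0, 7], [-5, 0]]) = (0)(0) - (7)(-5) = 35. (Direct check: I - K =
[[-10, -8, 15, -12],
 [7, 6, -9, 7],
 [3, 3, -8, 9],
 [9, 7, -15, 14]]
has determinant 35.) The finite-dimensional Fredholm alternative says: either (I - K) is invertible, or ker(I - K) ≠ {0} and then range(I - K) = ker((I - K)^*)^⊥, with dim ker(I - K) = dim ker((I - K)^*). Since det(I - K) ≠ 0, 1 is not an eigenvalue of K and ker(I - K) = {0}, so we are in the first case: for every y there is a unique x = (I - K)^(-1) y. (Explicitly, by the Woodbury identity, (I - U V^T)^(-1) = I + U (I_2 - G)^(-1) V^T.)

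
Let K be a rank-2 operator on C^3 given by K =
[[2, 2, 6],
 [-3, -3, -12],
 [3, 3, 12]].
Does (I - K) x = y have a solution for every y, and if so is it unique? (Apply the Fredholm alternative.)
(I - K) is invertible (det(I - K) = -4 ≠ 0), so for every y in C^3 the equation (I - K) x = y has a unique solution.

K has rank 2 and factors as K = U V^T = u1 v1^T + u2 v2^T with u1 = (0, -1, 1), v1 = (0, 0, 3), u2 = (-2, 3, -3), v2 = (-1, -1, -3) (multiplying out reproduces the displayed K). The nonzero eigenvalues of U V^T coincide with those of the 2 x 2 matrix G = V^T U = [[v1·u1, v1·u2], [v2·u1, v2·u2]] = [[3, -9], [-2, 8]], and by the Sylvester determinant identity det(I_3 - U V^T) = det(I_2 - V^T U) = det([[-2, 9], [2, -7]]) = (-2)(-7) - (9)(2) = -4. (Direct check: I - K =
[[-1, -2, -6],
 [3, 4, 12],
 [-3, -3, -11]]
has determinant -4.) The finite-dimensional Fredholm alternative says: either (I - K) is invertible, or ker(I - K) ≠ {0} and then range(I - K) = ker((I - K)^*)^⊥, with dim ker(I - K) = dim ker((I - K)^*). Since det(I - K) ≠ 0, 1 is not an eigenvalue of K and ker(I - K) = {0}, so we are in the first case: for every y there is a unique x = (I - K)^(-1) y. (Explicitly, by the Woodbury identity, (I - U V^T)^(-1) = I + U (I_2 - G)^(-1) V^T.)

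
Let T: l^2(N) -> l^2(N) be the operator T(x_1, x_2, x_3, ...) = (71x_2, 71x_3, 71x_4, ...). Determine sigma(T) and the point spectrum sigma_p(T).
sigma(T) = closed disk {z in C : |z| ≤ 71}; sigma_p(T) = open disk {z in C : |z| < 71}

Note T = 71·V where V is the unit left shift (V x)_k = x_{k+1}; so sigma(T) = 71·sigma(V) and ||T|| = 71||V||. ||T x||^2 = 5041sum_{k≥2} |x_k|^2 ≤ 5041||x||^2, with equality on {x : x_1 = 0}, so ||T|| = 71. For any lambda with |lambda| < 71, set r = lambda/71 (|r| < 1); the vector x = (1, r, r^2, ...) is in l^2 and satisfies T x = 71(r, r^2, ...) = lambda x, so lambda is an eigenvalue. On the boundary |lambda| = 71 the geometric series diverges, so no l^2 eigenvector exists, but these lambda lie in the approximate point spectrum. Hence sigma(T) is the closed disk of radius 71 and sigma_p(T) is the open disk.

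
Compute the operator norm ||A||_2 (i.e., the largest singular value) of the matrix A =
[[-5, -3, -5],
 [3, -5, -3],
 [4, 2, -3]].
||A||_2 ≈ 8.2725 (= sqrt(largest eigenvalue of A^T A))

||A||_2 = sigma_max(A) = sqrt(lambda_max(A^T A)). Form the symmetric matrix M = A^T A =
[[50, 8, 4],
 [8, 38, 24],
 [4, 24, 43]].
Its characteristic polynomial (trace, sum of principal 2x2 minors, determinant of M give the coefficients) is
  p(λ) = det(λ I - M) = λ^3 - 131λ^2 + 5028λ - 51076.
No integer candidate from the rational root theorem (±divisors of 51076) is a root, so the roots are irrational. The cubic discriminant is Δ = 1224244624 > 0, so there are three distinct real roots. p(16) = -68 and p(17) = 1454 have opposite signs, so a root lies in (16, 17); Newton's method refines it to λ ≈ 16.0425. p(46) = 352 and p(47) = -316 have opposite signs, so a root lies in (46, 47); Newton's method refines it to λ ≈ 46.5238. p(68) = -484 and p(69) = 674 have opposite signs, so a root lies in (68, 69); Newton's method refines it to λ ≈ 68.4337. Check (Vieta): the three roots sum to 131, matching tr M = 131.
So the eigenvalues of A^T A are ≈ 16.0425, 46.5238, 68.4337 (all ≥ 0, as they must be for A^T A). The largest is λ_max ≈ 68.4337, hence ||A||_2 = sqrt(λ_max) ≈ 8.2725.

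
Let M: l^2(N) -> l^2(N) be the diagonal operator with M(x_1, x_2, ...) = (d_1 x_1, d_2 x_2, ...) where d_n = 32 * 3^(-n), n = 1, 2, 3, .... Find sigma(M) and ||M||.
sigma(M) = {32 * 3^(-n) : n ≥ 1} ∪ {0}; ||M|| = 32/3

A bounded diagonal operator on l^2 with diagonal entries d_n has spectrum equal to the closure of {d_n : n ≥ 1}: every d_n is an eigenvalue (with eigenvector e_n), so {d_n} ⊂ sigma(M); the spectrum is closed, so its closure is too; and for lambda not in the closure, (M - lambda I) has bounded inverse (the diagonal entries 1/(d_n - lambda) are bounded). For our sequence d_n = 32 * 3^(-n), n = 1, 2, 3, ...:
  - {d_n} = {32 * 3^(-n) : n ≥ 1}; the only limit point is 0
  - closure = {32 * 3^(-n) : n ≥ 1} ∪ {0}
For the norm: a diagonal operator has ||M|| = sup_n |d_n|. Here d_n = 32 * 3^(-n) is positive and decreasing, so sup_n |d_n| = d_1 = 32/3. So ||M|| = 32/3.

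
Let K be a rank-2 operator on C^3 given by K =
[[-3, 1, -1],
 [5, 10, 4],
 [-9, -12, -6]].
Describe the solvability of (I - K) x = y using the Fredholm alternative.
(I - K) is invertible (det(I - K) = -38 ≠ 0), so for every y in C^3 the equation (I - K) x = y has a unique solution.

K has rank 2 and factors as K = U V^T = u1 v1^T + u2 v2^T with u1 = (1, 3, -3), v1 = (1, 3, 1), u2 = (2, -1, 3), v2 = (-2, -1, -1) (multiplying out reproduces the displayed K). The nonzero eigenvalues of U V^T coincide with those of the 2 x 2 matrix G = V^T U = [[v1·u1, v1·u2], [v2·u1, v2·u2]] = [[7, 2], [-2, -6]], and by the Sylvester determinant identity det(I_3 - U V^T) = det(I_2 - V^T U) = det([[-6, -2], [2, 7]]) = (-6)(7) - (-2)(2) = -38. (Direct check: I - K =
[[4, -1, 1],
 [-5, -9, -4],
 [9, 12, 7]]
has determinant -38.) The finite-dimensional Fredholm alternative says: either (I - K) is invertible, or ker(I - K) ≠ {0} and then range(I - K) = ker((I - K)^*)^⊥, with dim ker(I - K) = dim ker((I - K)^*). Since det(I - K) ≠ 0, 1 is not an eigenvalue of K and ker(I - K) = {0}, so we are in the first case: for every y there is a unique x = (I - K)^(-1) y. (Explicitly, by the Woodbury identity, (I - U V^T)^(-1) = I + U (I_2 - G)^(-1) V^T.)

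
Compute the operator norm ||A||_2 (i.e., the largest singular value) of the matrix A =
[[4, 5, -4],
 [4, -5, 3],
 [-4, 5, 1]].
||A||_2 ≈ 9.7056 (= sqrt(largest eigenvalue of A^T A))

||A||_2 = sigma_max(A) = sqrt(lambda_max(A^T A)). Form the symmetric matrix M = A^T A =
[[48, -20, -8],
 [-20, 75, -30],
 [-8, -30, 26]].
Its characteristic polynomial (trace, sum of principal 2x2 minors, determinant of M give the coefficients) is
  p(λ) = det(λ I - M) = λ^3 - 149λ^2 + 5434λ - 25600.
No integer candidate from the rational root theorem (±divisors of 25600) is a root, so the roots are irrational. The cubic discriminant is Δ = 30396080740 > 0, so there are three distinct real roots. p(5) = -2030 and p(6) = 1856 have opposite signs, so a root lies in (5, 6); Newton's method refines it to λ ≈ 5.5139. p(49) = 566 and p(50) = -1400 have opposite signs, so a root lies in (49, 50); Newton's method refines it to λ ≈ 49.288. p(94) = -784 and p(95) = 3280 have opposite signs, so a root lies in (94, 95); Newton's method refines it to λ ≈ 94.1982. Check (Vieta): the three roots sum to 149, matching tr M = 149.
So the eigenvalues of A^T A are ≈ 5.5139, 49.288, 94.1982 (all ≥ 0, as they must be for A^T A). The largest is λ_max ≈ 94.1982, hence ||A||_2 = sqrt(λ_max) ≈ 9.7056.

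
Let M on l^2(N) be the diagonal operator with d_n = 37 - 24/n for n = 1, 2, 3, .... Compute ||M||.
||M|| = 37

For a diagonal operator on l^2 with entries d_n, ||M|| = sup_n |d_n|. Here d_1 = 13, d_2 = 25, ..., and d_n = 37 - 24/n increases monotonically toward 37. All terms lie in [13, 37), so |d_n| = d_n and the supremum is the limit 37, which is not attained by any individual d_n. Hence ||M|| = 37.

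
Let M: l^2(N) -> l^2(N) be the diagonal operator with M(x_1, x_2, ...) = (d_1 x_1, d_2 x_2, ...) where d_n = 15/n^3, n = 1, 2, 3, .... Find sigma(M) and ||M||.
sigma(M) = {15/n^3 : n ≥ 1} ∪ {0}; ||M|| = 15

A bounded diagonal operator on l^2 with diagonal entries d_n has spectrum equal to the closure of {d_n : n ≥ 1}: every d_n is an eigenvalue (with eigenvector e_n), so {d_n} ⊂ sigma(M); the spectrum is closed, so its closure is too; and for lambda not in the closure, (M - lambda I) has bounded inverse (the diagonal entries 1/(d_n - lambda) are bounded). For our sequence d_n = 15/n^3, n = 1, 2, 3, ...:
  - {d_n} = {15/n^3 : n ≥ 1}; the only limit point is 0
  - closure = {15/n^3 : n ≥ 1} ∪ {0}
For the norm: a diagonal operator has ||M|| = sup_n |d_n|. Here d_n = 15/n^3 is positive and decreasing, so sup_n |d_n| = d_1 = 15. So ||M|| = 15.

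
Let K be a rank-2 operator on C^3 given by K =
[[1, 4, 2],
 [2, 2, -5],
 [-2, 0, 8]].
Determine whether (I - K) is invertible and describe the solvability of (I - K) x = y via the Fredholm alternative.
(I - K) is invertible (det(I - K) = 12 ≠ 0), so for every y in C^3 the equation (I - K) x = y has a unique solution.

K has rank 2 and factors as K = U V^T = u1 v1^T + u2 v2^T with u1 = (1, -1, 2), v1 = (0, 2, 3), u2 = (1, 2, -2), v2 = (1, 2, -1) (multiplying out reproduces the displayed K). The nonzero eigenvalues of U V^T coincide with those of the 2 x 2 matrix G = V^T U = [[v1·u1, v1·u2], [v2·u1, v2·u2]] = [[4, -2], [-3, 7]], and by the Sylvester determinant identity det(I_3 - U V^T) = det(I_2 - V^T U) = det([[-3, 2], [3, -6]]) = (-3)(-6) - (2)(3) = 12. (Direct check: I - K =
[[0, -4, -2],
 [-2, -1, 5],
 [2, 0, -7]]
has determinant 12.) The finite-dimensional Fredholm alternative says: either (I - K) is invertible, or ker(I - K) ≠ {0} and then range(I - K) = ker((I - K)^*)^⊥, with dim ker(I - K) = dim ker((I - K)^*). Since det(I - K) ≠ 0, 1 is not an eigenvalue of K and ker(I - K) = {0}, so we are in the first case: for every y there is a unique x = (I - K)^(-1) y. (Explicitly, by the Woodbury identity, (I - U V^T)^(-1) = I + U (I_2 - G)^(-1) V^T.)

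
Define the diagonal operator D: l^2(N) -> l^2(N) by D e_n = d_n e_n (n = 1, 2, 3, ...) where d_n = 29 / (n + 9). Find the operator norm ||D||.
||D|| = 29/10 (attained at n = 1)

For D diagonal, ||D|| = sup_n |d_n| = sup_n 29/(n + 9). This is positive and strictly decreasing in n, so the supremum is attained at n = 1: d_1 = 29/(1 + 9) = 29/10. Hence ||D|| = 29/10.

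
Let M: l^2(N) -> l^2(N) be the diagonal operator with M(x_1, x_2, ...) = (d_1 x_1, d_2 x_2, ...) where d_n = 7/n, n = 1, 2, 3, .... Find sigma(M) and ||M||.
sigma(M) = {7/n : n ≥ 1} ∪ {0}; ||M|| = 7

A bounded diagonal operator on l^2 with diagonal entries d_n has spectrum equal to the closure of {d_n : n ≥ 1}: every d_n is an eigenvalue (with eigenvector e_n), so {d_n} ⊂ sigma(M); the spectrum is closed, so its closure is too; and for lambda not in the closure, (M - lambda I) has bounded inverse (the diagonal entries 1/(d_n - lambda) are bounded). For our sequence d_n = 7/n, n = 1, 2, 3, ...:
  - {d_n} = {7/n : n ≥ 1}; the only limit point is 0
  - closure = {7/n : n ≥ 1} ∪ {0}
For the norm: a diagonal operator has ||M|| = sup_n |d_n|. Here d_n = 7/n is positive and decreasing, so sup_n |d_n| = d_1 = 7. So ||M|| = 7.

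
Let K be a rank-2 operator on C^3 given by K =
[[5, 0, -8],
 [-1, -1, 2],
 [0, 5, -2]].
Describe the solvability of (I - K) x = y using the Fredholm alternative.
(I - K) is invertible (det(I - K) = -24 ≠ 0), so for every y in C^3 the equation (I - K) x = y has a unique solution.

K has rank 2 and factors as K = U V^T = u1 v1^T + u2 v2^T with u1 = (-3, 1, -2), v1 = (-1, -1, 2), u2 = (-1, 0, 1), v2 = (-2, 3, 2) (multiplying out reproduces the displayed K). The nonzero eigenvalues of U V^T coincide with those of the 2 x 2 matrix G = V^T U = [[v1·u1, v1·u2], [v2·u1, v2·u2]] = [[-2, 3], [5, 4]], and by the Sylvester determinant identity det(I_3 - U V^T) = det(I_2 - V^T U) = det([[3, -3], [-5, -3]]) = (3)(-3) - (-3)(-5) = -24. (Direct check: I - K =
[[-4, 0, 8],
 [1, 2, -2],
 [0, -5, 3]]
has determinant -24.) The finite-dimensional Fredholm alternative says: either (I - K) is invertible, or ker(I - K) ≠ {0} and then range(I - K) = ker((I - K)^*)^⊥, with dim ker(I - K) = dim ker((I - K)^*). Since det(I - K) ≠ 0, 1 is not an eigenvalue of K and ker(I - K) = {0}, so we are in the first case: for every y there is a unique x = (I - K)^(-1) y. (Explicitly, by the Woodbury identity, (I - U V^T)^(-1) = I + U (I_2 - G)^(-1) V^T.)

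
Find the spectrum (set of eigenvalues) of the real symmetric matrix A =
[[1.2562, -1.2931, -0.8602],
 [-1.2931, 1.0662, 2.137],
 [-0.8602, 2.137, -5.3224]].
sigma(A) ≈ {-6, 0, 3}

A is real symmetric, so its spectrum consists of real eigenvalues. Expanding the characteristic polynomial of the displayed matrix gives
  det(λ I - A) = p(λ) = λ^3 + (3)λ^2 + (-18)λ + (0).
Solving p(λ) = 0 yields eigenvalues ≈ -6, 0, 3. (A is shown rounded to 4 decimals, so these recover the underlying integer eigenvalues to within that precision.)
Verification: the trace of A = -3 equals the sum of eigenvalues -3, and det(A) ≈ -0.0006 matches the eigenvalue product 0.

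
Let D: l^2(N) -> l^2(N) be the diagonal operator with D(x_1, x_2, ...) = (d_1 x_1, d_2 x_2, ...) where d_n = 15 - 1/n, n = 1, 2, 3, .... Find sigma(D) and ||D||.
sigma(D) = {15 - 1/n : n ≥ 1} ∪ {15}; ||D|| = 15

A bounded diagonal operator on l^2 with diagonal entries d_n has spectrum equal to the closure of {d_n : n ≥ 1}: every d_n is an eigenvalue (with eigenvector e_n), so {d_n} ⊂ sigma(D); the spectrum is closed, so its closure is too; and for lambda not in the closure, (D - lambda I) has bounded inverse (the diagonal entries 1/(d_n - lambda) are bounded). For our sequence d_n = 15 - 1/n, n = 1, 2, 3, ...:
  - {d_n} = {15 - 1/n : n ≥ 1}; the only limit point is 15
  - closure = {15 - 1/n : n ≥ 1} ∪ {15}
For the norm: a diagonal operator has ||D|| = sup_n |d_n|. Here d_n = 15 - 1/n increases monotonically from d_1 = 14 toward 15, with all terms in [14, 15); so sup_n |d_n| = 15 (the supremum is the limit, not attained). So ||D|| = 15.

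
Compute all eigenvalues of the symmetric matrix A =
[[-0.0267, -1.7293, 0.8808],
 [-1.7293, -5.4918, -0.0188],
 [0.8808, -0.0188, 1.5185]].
sigma(A) ≈ {-6, 0, 2}

A is real symmetric, so its spectrum consists of real eigenvalues. Expanding the characteristic polynomial of the displayed matrix gives
  det(λ I - A) = p(λ) = λ^3 + (4)λ^2 + (-12)λ + (0).
Solving p(λ) = 0 yields eigenvalues ≈ -6, 0, 2. (A is shown rounded to 4 decimals, so these recover the underlying integer eigenvalues to within that precision.)
Verification: the trace of A = -4 equals the sum of eigenvalues -4, and det(A) ≈ -0.0005 matches the eigenvalue product 0.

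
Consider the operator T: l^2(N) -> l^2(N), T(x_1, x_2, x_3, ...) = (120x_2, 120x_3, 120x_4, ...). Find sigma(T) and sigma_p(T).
sigma(T) = closed disk {z in C : |z| ≤ 120}; sigma_p(T) = open disk {z in C : |z| < 120}

Note T = 120·V where V is the unit left shift (V x)_k = x_{k+1}; so sigma(T) = 120·sigma(V) and ||T|| = 120||V||. ||T x||^2 = 14400sum_{k≥2} |x_k|^2 ≤ 14400||x||^2, with equality on {x : x_1 = 0}, so ||T|| = 120. For any lambda with |lambda| < 120, set r = lambda/120 (|r| < 1); the vector x = (1, r, r^2, ...) is in l^2 and satisfies T x = 120(r, r^2, ...) = lambda x, so lambda is an eigenvalue. On the boundary |lambda| = 120 the geometric series diverges, so no l^2 eigenvector exists, but these lambda lie in the approximate point spectrum. Hence sigma(T) is the closed disk of radius 120 and sigma_p(T) is the open disk.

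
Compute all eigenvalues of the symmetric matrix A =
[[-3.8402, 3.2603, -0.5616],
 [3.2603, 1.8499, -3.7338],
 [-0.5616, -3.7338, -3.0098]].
sigma(A) ≈ {-6, -4, 5}

A is real symmetric, so its spectrum consists of real eigenvalues. Expanding the characteristic polynomial of the displayed matrix gives
  det(λ I - A) = p(λ) = λ^3 + (5)λ^2 + (-26)λ + (-120.0013).
Solving p(λ) = 0 yields eigenvalues ≈ -6, -4, 5. (A is shown rounded to 4 decimals, so these recover the underlying integer eigenvalues to within that precision.)
Verification: the trace of A = -5 equals the sum of eigenvalues -5, and det(A) ≈ 120.0013 matches the eigenvalue product 120.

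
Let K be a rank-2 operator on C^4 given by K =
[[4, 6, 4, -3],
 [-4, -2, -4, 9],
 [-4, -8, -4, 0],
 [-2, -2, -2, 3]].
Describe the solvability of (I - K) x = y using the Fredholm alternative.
(I - K) is invertible (det(I - K) = -2 ≠ 0), so for every y in C^4 the equation (I - K) x = y has a unique solution.

K has rank 2 and factors as K = U V^T = u1 v1^T + u2 v2^T with u1 = (2, -2, -2, -1), v1 = (2, 2, 2, -3), u2 = (1, 1, -2, 0), v2 = (0, 2, 0, 3) (multiplying out reproduces the displayed K). The nonzero eigenvalues of U V^T coincide with those of the 2 x 2 matrix G = V^T U = [[v1·u1, v1·u2], [v2·u1, v2·u2]] = [[-1, 0], [-7, 2]], and by the Sylvester determinant identity det(I_4 - U V^T) = det(I_2 - V^T U) = det([[2, 0], [7, -1]]) = (2)(-1) - (0)(7) = -2. (Direct check: I - K =
[[-3, -6, -4, 3],
 [4, 3, 4, -9],
 [4, 8, 5, 0],
 [2, 2, 2, -2]]
has determinant -2.) The finite-dimensional Fredholm alternative says: either (I - K) is invertible, or ker(I - K) ≠ {0} and then range(I - K) = ker((I - K)^*)^⊥, with dim ker(I - K) = dim ker((I - K)^*). Since det(I - K) ≠ 0, 1 is not an eigenvalue of K and ker(I - K) = {0}, so we are in the first case: for every y there is a unique x = (I - K)^(-1) y. (Explicitly, by the Woodbury identity, (I - U V^T)^(-1) = I + U (I_2 - G)^(-1) V^T.)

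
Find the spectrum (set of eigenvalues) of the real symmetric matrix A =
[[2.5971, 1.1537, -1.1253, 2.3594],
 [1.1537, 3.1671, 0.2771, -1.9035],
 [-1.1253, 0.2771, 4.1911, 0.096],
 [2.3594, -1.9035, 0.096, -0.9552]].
sigma(A) ≈ {-3, 3, 4, 5}

A is real symmetric, so its spectrum consists of real eigenvalues. Expanding the characteristic polynomial of the displayed matrix gives
  det(λ I - A) = p(λ) = λ^4 + (-9)λ^3 + (11)λ^2 + (80.9976)λ + (-179.9985).
Solving p(λ) = 0 yields eigenvalues ≈ -3, 3, 4, 5. (A is shown rounded to 4 decimals, so these recover the underlying integer eigenvalues to within that precision.)
Verification: the trace of A = 9 equals the sum of eigenvalues 9, and det(A) ≈ -179.9985 matches the eigenvalue product -180.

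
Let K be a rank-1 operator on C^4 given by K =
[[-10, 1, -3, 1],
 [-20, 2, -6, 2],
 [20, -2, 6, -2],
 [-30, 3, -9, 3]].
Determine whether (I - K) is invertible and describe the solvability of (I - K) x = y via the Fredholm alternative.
(I - K) is singular (det(I - K) = 0, i.e. 1 ∈ sigma(K)). (I - K) x = y is solvable iff y ⊥ ker((I - K)^*) = span{(-10, 1, -3, 1)}, i.e. iff -10y_1 + y_2 - 3y_3 + y_4 = 0. When solvable, the solutions are x = y + c·(1, 2, -2, 3), c arbitrary (ker(I - K) = span{(1, 2, -2, 3)}, dimension 1).

K has rank 1, so it is an outer product K = u v^T: every row of K is a multiple of one row vector. Reading off the entries, u = (1, 2, -2, 3) and v = (-10, 1, -3, 1) (row i of K equals u_i·v^T). A rank-one matrix u v^T satisfies K u = u (v·u) and kills the (3)-dimensional subspace v^⊥, so its characteristic polynomial is lambda^3 (lambda - v·u) with v·u = tr K = 1. Hence the eigenvalues of I - K are 1 (multiplicity 3) and 1 - (1) = 0, so det(I - K) = 0. (Direct check: I - K =
[[11, -1, 3, -1],
 [20, -1, 6, -2],
 [-20, 2, -5, 2],
 [30, -3, 9, -2]]
has determinant 0.) So 1 is an eigenvalue of K and (I - K) is not invertible. The finite-dimensional Fredholm alternative says: either (I - K) is invertible, or ker(I - K) ≠ {0} and then range(I - K) = ker((I - K)^*)^⊥, with dim ker(I - K) = dim ker((I - K)^*). We are in the second case, so we need both kernels. Kernel of I - K: (I - K) u = u - u (v·u) = u - u = 0, so ker(I - K) = span{u} = span{(1, 2, -2, 3)} (it is exactly 1-dimensional because rank(I - K) = 3). Kernel of the adjoint: K is real, so (I - K)^* = I - K^T = I - v u^T, and (I - v u^T) v = v - v (u·v) = 0; hence ker((I - K)^*) = span{v} = span{(-10, 1, -3, 1)}. Therefore (I - K) x = y is solvable iff <y, v> = 0, i.e. iff -10y_1 + y_2 - 3y_3 + y_4 = 0. When this holds, K y = u (v·y) = 0, so (I - K) y = y and x = y is a particular solution; the full solution set is the line x = y + c·u = y + c·(1, 2, -2, 3), c ∈ C.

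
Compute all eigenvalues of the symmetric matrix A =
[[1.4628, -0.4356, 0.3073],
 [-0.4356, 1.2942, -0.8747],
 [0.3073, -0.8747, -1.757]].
sigma(A) ≈ {-2, 1, 2}

A is real symmetric, so its spectrum consists of real eigenvalues. Expanding the characteristic polynomial of the displayed matrix gives
  det(λ I - A) = p(λ) = λ^3 + (-1)λ^2 + (-4)λ + (4).
Solving p(λ) = 0 yields eigenvalues ≈ -2, 1, 2. (A is shown rounded to 4 decimals, so these recover the underlying integer eigenvalues to within that precision.)
Verification: the trace of A = 1 equals the sum of eigenvalues 1, and det(A) ≈ -4.0001 matches the eigenvalue product -4.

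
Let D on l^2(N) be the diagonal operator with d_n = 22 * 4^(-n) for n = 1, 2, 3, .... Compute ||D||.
||D|| = 11/2 (attained at n = 1)

For D diagonal, ||D|| = sup_n |d_n|. The sequence d_n = 22 * 4^(-n) is positive and strictly decreasing (ratio 4^(-1) < 1), so the supremum is d_1 = 22/4 = 11/2. Hence ||D|| = 11/2.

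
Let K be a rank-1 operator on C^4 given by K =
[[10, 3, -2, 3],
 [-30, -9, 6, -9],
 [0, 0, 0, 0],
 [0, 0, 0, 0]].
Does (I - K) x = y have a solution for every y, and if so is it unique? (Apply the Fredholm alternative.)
(I - K) is singular (det(I - K) = 0, i.e. 1 ∈ sigma(K)). (I - K) x = y is solvable iff y ⊥ ker((I - K)^*) = span{(10, 3, -2, 3)}, i.e. iff 10y_1 + 3y_2 - 2y_3 + 3y_4 = 0. When solvable, the solutions are x = y + c·(1, -3, 0, 0), c arbitrary (ker(I - K) = span{(1, -3, 0, 0)}, dimension 1).

K has rank 1, so it is an outer product K = u v^T: every row of K is a multiple of one row vector. Reading off the entries, u = (1, -3, 0, 0) and v = (10, 3, -2, 3) (row i of K equals u_i·v^T). A rank-one matrix u v^T satisfies K u = u (v·u) and kills the (3)-dimensional subspace v^⊥, so its characteristic polynomial is lambda^3 (lambda - v·u) with v·u = tr K = 1. Hence the eigenvalues of I - K are 1 (multiplicity 3) and 1 - (1) = 0, so det(I - K) = 0. (Direct check: I - K =
[[-9, -3, 2, -3],
 [30, 10, -6, 9],
 [0, 0, 1, 0],
 [0, 0, 0, 1]]
has determinant 0.) So 1 is an eigenvalue of K and (I - K) is not invertible. The finite-dimensional Fredholm alternative says: either (I - K) is invertible, or ker(I - K) ≠ {0} and then range(I - K) = ker((I - K)^*)^⊥, with dim ker(I - K) = dim ker((I - K)^*). We are in the second case, so we need both kernels. Kernel of I - K: (I - K) u = u - u (v·u) = u - u = 0, so ker(I - K) = span{u} = span{(1, -3, 0, 0)} (it is exactly 1-dimensional because rank(I - K) = 3). Kernel of the adjoint: K is real, so (I - K)^* = I - K^T = I - v u^T, and (I - v u^T) v = v - v (u·v) = 0; hence ker((I - K)^*) = span{v} = span{(10, 3, -2, 3)}. Therefore (I - K) x = y is solvable iff <y, v> = 0, i.e. iff 10y_1 + 3y_2 - 2y_3 + 3y_4 = 0. When this holds, K y = u (v·y) = 0, so (I - K) y = y and x = y is a particular solution; the full solution set is the line x = y + c·u = y + c·(1, -3, 0, 0), c ∈ C.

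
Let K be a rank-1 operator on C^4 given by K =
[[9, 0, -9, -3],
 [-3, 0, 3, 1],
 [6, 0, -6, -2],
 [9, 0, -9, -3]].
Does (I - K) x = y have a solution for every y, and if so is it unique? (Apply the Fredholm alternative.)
(I - K) is invertible (det(I - K) = 1 ≠ 0), so for every y in C^4 the equation (I - K) x = y has a unique solution.

K has rank 1, so it is an outer product K = u v^T: every row of K is a multiple of one row vector. Reading off the entries, u = (3, -1, 2, 3) and v = (3, 0, -3, -1) (row i of K equals u_i·v^T). A rank-one matrix u v^T satisfies K u = u (v·u) and kills the (3)-dimensional subspace v^⊥, so its characteristic polynomial is lambda^3 (lambda - v·u) with v·u = tr K = 0. Hence the eigenvalues of I - K are 1 (multiplicity 3) and 1 - (0) = 1, so det(I - K) = 1. (Direct check: I - K =
[[-8, 0, 9, 3],
 [3, 1, -3, -1],
 [-6, 0, 7, 2],
 [-9, 0, 9, 4]]
has determinant 1.) The finite-dimensional Fredholm alternative says: either (I - K) is invertible, or ker(I - K) ≠ {0} and then range(I - K) = ker((I - K)^*)^⊥, with dim ker(I - K) = dim ker((I - K)^*). Since det(I - K) ≠ 0, 1 is not an eigenvalue of K and ker(I - K) = {0}, so we are in the first case: for every y there is a unique x = (I - K)^(-1) y. Explicitly, by the Sherman–Morrison formula, (I - u v^T)^(-1) = I + u v^T/(1 - v·u), i.e. (I - K)^(-1) = I + K.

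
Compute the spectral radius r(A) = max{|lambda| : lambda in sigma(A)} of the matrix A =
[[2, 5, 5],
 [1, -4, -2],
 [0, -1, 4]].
r(A) ≈ 5.0138

The eigenvalues of A are the roots of its characteristic polynomial. With M = A (coefficients from the trace, the sum of principal 2x2 minors, and det A):
  p(λ) = det(λ I - M) = λ^3 - 2λ^2 - 23λ + 61.
No integer candidate from the rational root theorem (±divisors of 61) is a root, so the roots are irrational. The cubic discriminant is Δ = 2777 > 0, so there are three distinct real roots. p(-6) = -89 and p(-5) = 1 have opposite signs, so a root lies in (-6, -5); Newton's method refines it to λ ≈ -5.0138. p(3) = 1 and p(3.5) = -1.125 have opposite signs, so a root lies in (3, 3.5); Newton's method refines it to λ ≈ 3.1433. p(3.5) = -1.125 and p(4) = 1 have opposite signs, so a root lies in (3.5, 4); Newton's method refines it to λ ≈ 3.8705. Check (Vieta): the three roots sum to 2, matching tr M = 2.
Thus the eigenvalues (to 4 decimals) are -5.0138 (modulus 5.0138); 3.1433 (modulus 3.1433); 3.8705 (modulus 3.8705). The spectral radius is the largest modulus: r(A) ≈ 5.0138. (Cross-check: r(A) ≤ ||A||_2 ≈ 8.6006; equality holds whenever A is normal, though it can also hold for some non-normal A.)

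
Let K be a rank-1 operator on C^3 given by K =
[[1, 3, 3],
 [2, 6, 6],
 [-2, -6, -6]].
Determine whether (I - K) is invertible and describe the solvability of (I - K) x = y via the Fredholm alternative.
(I - K) is singular (det(I - K) = 0, i.e. 1 ∈ sigma(K)). (I - K) x = y is solvable iff y ⊥ ker((I - K)^*) = span{(1, 3, 3)}, i.e. iff y_1 + 3y_2 + 3y_3 = 0. When solvable, the solutions are x = y + c·(1, 2, -2), c arbitrary (ker(I - K) = span{(1, 2, -2)}, dimension 1).

K has rank 1, so it is an outer product K = u v^T: every row of K is a multiple of one row vector. Reading off the entries, u = (1, 2, -2) and v = (1, 3, 3) (row i of K equals u_i·v^T). A rank-one matrix u v^T satisfies K u = u (v·u) and kills the (2)-dimensional subspace v^⊥, so its characteristic polynomial is lambda^2 (lambda - v·u) with v·u = tr K = 1. Hence the eigenvalues of I - K are 1 (multiplicity 2) and 1 - (1) = 0, so det(I - K) = 0. (Direct check: I - K =
[[0, -3, -3],
 [-2, -5, -6],
 [2, 6, 7]]
has determinant 0.) So 1 is an eigenvalue of K and (I - K) is not invertible. The finite-dimensional Fredholm alternative says: either (I - K) is invertible, or ker(I - K) ≠ {0} and then range(I - K) = ker((I - K)^*)^⊥, with dim ker(I - K) = dim ker((I - K)^*). We are in the second case, so we need both kernels. Kernel of I - K: (I - K) u = u - u (v·u) = u - u = 0, so ker(I - K) = span{u} = span{(1, 2, -2)} (it is exactly 1-dimensional because rank(I - K) = 2). Kernel of the adjoint: K is real, so (I - K)^* = I - K^T = I - v u^T, and (I - v u^T) v = v - v (u·v) = 0; hence ker((I - K)^*) = span{v} = span{(1, 3, 3)}. Therefore (I - K) x = y is solvable iff <y, v> = 0, i.e. iff y_1 + 3y_2 + 3y_3 = 0. When this holds, K y = u (v·y) = 0, so (I - K) y = y and x = y is a particular solution; the full solution set is the line x = y + c·u = y + c·(1, 2, -2), c ∈ C.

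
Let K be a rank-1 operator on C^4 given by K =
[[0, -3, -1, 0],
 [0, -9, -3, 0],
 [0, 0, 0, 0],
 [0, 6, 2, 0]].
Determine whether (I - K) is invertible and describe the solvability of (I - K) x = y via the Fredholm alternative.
(I - K) is invertible (det(I - K) = 10 ≠ 0), so for every y in C^4 the equation (I - K) x = y has a unique solution.

K has rank 1, so it is an outer product K = u v^T: every row of K is a multiple of one row vector. Reading off the entries, u = (1, 3, 0, -2) and v = (0, -3, -1, 0) (row i of K equals u_i·v^T). A rank-one matrix u v^T satisfies K u = u (v·u) and kills the (3)-dimensional subspace v^⊥, so its characteristic polynomial is lambda^3 (lambda - v·u) with v·u = tr K = -9. Hence the eigenvalues of I - K are 1 (multiplicity 3) and 1 - (-9) = 10, so det(I - K) = 10. (Direct check: I - K =
[[1, 3, 1, 0],
 [0, 10, 3, 0],
 [0, 0, 1, 0],
 [0, -6, -2, 1]]
has determinant 10.) The finite-dimensional Fredholm alternative says: either (I - K) is invertible, or ker(I - K) ≠ {0} and then range(I - K) = ker((I - K)^*)^⊥, with dim ker(I - K) = dim ker((I - K)^*). Since det(I - K) ≠ 0, 1 is not an eigenvalue of K and ker(I - K) = {0}, so we are in the first case: for every y there is a unique x = (I - K)^(-1) y. Explicitly, by the Sherman–Morrison formula, (I - u v^T)^(-1) = I + u v^T/(1 - v·u), i.e. (I - K)^(-1) = I + K/(10).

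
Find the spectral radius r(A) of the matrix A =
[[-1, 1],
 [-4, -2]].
r(A) = sqrt(6) ≈ 2.4495

The eigenvalues of A are the roots of its characteristic polynomial. With M = A (coefficients from the trace and determinant):
  p(λ) = det(λ I - M) = λ^2 + 3λ + 6.
For λ^2 + 3λ + 6 the discriminant is -15. It is negative, so the roots are the complex-conjugate pair λ = -3/2 ± (sqrt(15)/2) i ≈ -1.5 ± 1.9365i. For a conjugate pair the product of the roots equals the constant term, so |λ|^2 = 6 and |λ| = sqrt(6) ≈ 2.4495.
Thus the eigenvalues (to 4 decimals) are -1.5 ± 1.9365i (modulus 2.4495). The spectral radius is the largest modulus: r(A) = sqrt(6) ≈ 2.4495. (Cross-check: r(A) ≤ ||A||_2 ≈ 4.4966; equality holds whenever A is normal, though it can also hold for some non-normal A.)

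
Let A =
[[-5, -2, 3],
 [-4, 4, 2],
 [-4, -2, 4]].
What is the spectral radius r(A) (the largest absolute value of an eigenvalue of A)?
r(A) ≈ 4.3537

The eigenvalues of A are the roots of its characteristic polynomial. With M = A (coefficients from the trace, the sum of principal 2x2 minors, and det A):
  p(λ) = det(λ I - M) = λ^3 - 3λ^2 - 16λ + 44.
No integer candidate from the rational root theorem (±divisors of 44) is a root, so the roots are irrational. The cubic discriminant is Δ = 9184 > 0, so there are three distinct real roots. p(-4) = -4 and p(-3) = 38 have opposite signs, so a root lies in (-4, -3); Newton's method refines it to λ ≈ -3.9272. p(2) = 8 and p(3) = -4 have opposite signs, so a root lies in (2, 3); Newton's method refines it to λ ≈ 2.5734. p(4) = -4 and p(5) = 14 have opposite signs, so a root lies in (4, 5); Newton's method refines it to λ ≈ 4.3537. Check (Vieta): the three roots sum to 3, matching tr M = 3.
Thus the eigenvalues (to 4 decimals) are -3.9272 (modulus 3.9272); 2.5734 (modulus 2.5734); 4.3537 (modulus 4.3537). The spectral radius is the largest modulus: r(A) ≈ 4.3537. (Cross-check: r(A) ≤ ||A||_2 ≈ 9.2121; equality holds whenever A is normal, though it can also hold for some non-normal A.)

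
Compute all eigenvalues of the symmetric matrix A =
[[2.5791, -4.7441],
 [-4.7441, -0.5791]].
sigma(A) ≈ {-4, 6}

A is real symmetric, so its spectrum consists of real eigenvalues. Expanding the characteristic polynomial of the displayed matrix gives
  det(λ I - A) = p(λ) = λ^2 + (-2)λ + (-24).
Solving p(λ) = 0 yields eigenvalues ≈ -4, 6. (A is shown rounded to 4 decimals, so these recover the underlying integer eigenvalues to within that precision.)
Verification: the trace of A = 2 equals the sum of eigenvalues 2, and det(A) ≈ -24.0000 matches the eigenvalue product -24.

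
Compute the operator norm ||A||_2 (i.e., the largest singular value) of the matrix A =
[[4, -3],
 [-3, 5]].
||A||_2 = sqrt((59 + sqrt(2997))/2) ≈ 7.5414 (= sqrt(largest eigenvalue of A^T A))

||A||_2 = sigma_max(A) = sqrt(lambda_max(A^T A)). Form the symmetric matrix M = A^T A =
[[25, -27],
 [-27, 34]].
Its characteristic polynomial (trace, determinant of M give the coefficients) is
  p(λ) = det(λ I - M) = λ^2 - 59λ + 121.
For λ^2 - 59λ + 121 the discriminant is 2997. It is nonnegative but not a perfect square, so the roots are real and irrational: λ = (59 ± sqrt(2997))/2 ≈ 56.8724, 2.1276.
So the eigenvalues of A^T A are ≈ 2.1276, 56.8724 (all ≥ 0, as they must be for A^T A). The largest is λ_max = (59 + sqrt(2997))/2 ≈ 56.8724, hence ||A||_2 = sqrt(λ_max) = sqrt((59 + sqrt(2997))/2) ≈ 7.5414.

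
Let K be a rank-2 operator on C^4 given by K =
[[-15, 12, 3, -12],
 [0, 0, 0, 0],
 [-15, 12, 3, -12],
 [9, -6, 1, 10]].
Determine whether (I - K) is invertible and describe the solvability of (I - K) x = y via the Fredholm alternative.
(I - K) is invertible (det(I - K) = 3 ≠ 0), so for every y in C^4 the equation (I - K) x = y has a unique solution.

K has rank 2 and factors as K = U V^T = u1 v1^T + u2 v2^T with u1 = (-3, 0, -3, 1), v1 = (3, -3, -2, 1), u2 = (3, 0, 3, -3), v2 = (-2, 1, -1, -3) (multiplying out reproduces the displayed K). The nonzero eigenvalues of U V^T coincide with those of the 2 x 2 matrix G = V^T U = [[v1·u1, v1·u2], [v2·u1, v2·u2]] = [[-2, 0], [6, 0]], and by the Sylvester determinant identity det(I_4 - U V^T) = det(I_2 - V^T U) = det([[3, 0], [-6, 1]]) = (3)(1) - (0)(-6) = 3. (Direct check: I - K =
[[16, -12, -3, 12],
 [0, 1, 0, 0],
 [15, -12, -2, 12],
 [-9, 6, -1, -9]]
has determinant 3.) The finite-dimensional Fredholm alternative says: either (I - K) is invertible, or ker(I - K) ≠ {0} and then range(I - K) = ker((I - K)^*)^⊥, with dim ker(I - K) = dim ker((I - K)^*). Since det(I - K) ≠ 0, 1 is not an eigenvalue of K and ker(I - K) = {0}, so we are in the first case: for every y there is a unique x = (I - K)^(-1) y. (Explicitly, by the Woodbury identity, (I - U V^T)^(-1) = I + U (I_2 - G)^(-1) V^T.)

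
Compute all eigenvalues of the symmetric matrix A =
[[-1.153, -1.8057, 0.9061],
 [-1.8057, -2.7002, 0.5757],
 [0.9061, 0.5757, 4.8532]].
sigma(A) ≈ {-4, 0, 5}

A is real symmetric, so its spectrum consists of real eigenvalues. Expanding the characteristic polynomial of the displayed matrix gives
  det(λ I - A) = p(λ) = λ^3 + (-1)λ^2 + (-20)λ + (0).
Solving p(λ) = 0 yields eigenvalues ≈ -4, 0, 5. (A is shown rounded to 4 decimals, so these recover the underlying integer eigenvalues to within that precision.)
Verification: the trace of A = 1 equals the sum of eigenvalues 1, and det(A) ≈ 0.0007 matches the eigenvalue product 0.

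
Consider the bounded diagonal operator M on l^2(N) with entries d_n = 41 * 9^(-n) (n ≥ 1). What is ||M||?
||M|| = 41/9 (attained at n = 1)

For M diagonal, ||M|| = sup_n |d_n|. The sequence d_n = 41 * 9^(-n) is positive and strictly decreasing (ratio 9^(-1) < 1), so the supremum is d_1 = 41/9. Hence ||M|| = 41/9.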